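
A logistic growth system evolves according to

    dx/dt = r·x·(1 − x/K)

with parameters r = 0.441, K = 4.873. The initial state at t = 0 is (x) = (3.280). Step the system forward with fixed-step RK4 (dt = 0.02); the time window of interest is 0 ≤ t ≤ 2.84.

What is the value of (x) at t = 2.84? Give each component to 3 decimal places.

(x) = (4.279)

t=0.000: state=(3.280)
step 1 (dt=0.02): k1=(0.473), k2=(0.472), k3=(0.472), k4=(0.471); state += dt/6·(k1+2k2+2k3+k4)
t=0.020: state=(3.289)
t=0.040: state=(3.299)
t=0.060: state=(3.308)
continuing one RK4 step at a time; state shown every 5 steps (Δt=0.1):
t=0.100: state=(3.327)
t=0.200: state=(3.373)
t=0.300: state=(3.418)
t=0.400: state=(3.463)
t=0.500: state=(3.507)
t=0.600: state=(3.550)
t=0.700: state=(3.592)
t=0.800: state=(3.633)
t=0.900: state=(3.673)
t=1.000: state=(3.713)
t=1.100: state=(3.751)
t=1.200: state=(3.789)
t=1.300: state=(3.826)
t=1.400: state=(3.862)
t=1.500: state=(3.896)
t=1.600: state=(3.930)
t=1.700: state=(3.963)
t=1.800: state=(3.996)
t=1.900: state=(4.027)
t=2.000: state=(4.057)
t=2.100: state=(4.087)
t=2.200: state=(4.115)
t=2.300: state=(4.143)
t=2.400: state=(4.170)
t=2.500: state=(4.196)
t=2.600: state=(4.222)
t=2.700: state=(4.246)
t=2.800: state=(4.270)
t=2.840: state=(4.279)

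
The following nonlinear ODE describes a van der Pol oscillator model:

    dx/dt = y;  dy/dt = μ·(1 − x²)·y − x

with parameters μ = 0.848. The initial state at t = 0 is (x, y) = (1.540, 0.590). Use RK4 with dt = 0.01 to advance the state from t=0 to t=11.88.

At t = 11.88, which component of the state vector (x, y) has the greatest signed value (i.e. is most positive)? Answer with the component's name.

largest component: y

t=0.000: state=(1.540, 0.590)
step 1 (dt=0.01): k1=(0.590, -2.226), k2=(0.579, -2.221), k3=(0.579, -2.221), k4=(0.568, -2.215); state += dt/6·(k1+2k2+2k3+k4)
t=0.010: state=(1.546, 0.568)
t=0.020: state=(1.551, 0.546)
t=0.030: state=(1.557, 0.524)
continuing one RK4 step at a time; state shown every 50 steps (Δt=0.5):
t=0.500: state=(1.595, -0.280)
t=1.000: state=(1.327, -0.761)
t=1.500: state=(0.835, -1.233)
t=2.000: state=(0.047, -1.972)
t=2.500: state=(-1.092, -2.317)
t=3.000: state=(-1.883, -0.688)
t=3.500: state=(-1.917, 0.358)
t=4.000: state=(-1.634, 0.735)
t=4.500: state=(-1.188, 1.066)
t=5.000: state=(-0.528, 1.635)
t=5.500: state=(0.500, 2.454)
t=6.000: state=(1.644, 1.650)
t=6.500: state=(2.004, -0.011)
t=7.000: state=(1.829, -0.583)
t=7.500: state=(1.463, -0.878)
t=8.000: state=(0.933, -1.279)
t=8.500: state=(0.126, -2.015)
t=9.000: state=(-1.057, -2.461)
t=9.500: state=(-1.913, -0.762)
t=10.000: state=(-1.963, 0.347)
t=10.500: state=(-1.686, 0.718)
t=11.000: state=(-1.254, 1.028)
t=11.500: state=(-0.622, 1.554)
t=11.880: state=(0.086, 2.196)
compare at T: x=0.086, y=2.196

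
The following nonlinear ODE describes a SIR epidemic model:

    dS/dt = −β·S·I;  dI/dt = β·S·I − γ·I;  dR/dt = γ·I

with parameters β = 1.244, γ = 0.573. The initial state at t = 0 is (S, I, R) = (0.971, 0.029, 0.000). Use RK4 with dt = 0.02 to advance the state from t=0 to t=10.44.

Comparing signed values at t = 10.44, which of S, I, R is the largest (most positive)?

largest component: R

t=0.000: state=(0.971, 0.029, 0.000)
step 1 (dt=0.02): k1=(-0.035, 0.018, 0.017), k2=(-0.035, 0.019, 0.017), k3=(-0.035, 0.019, 0.017), k4=(-0.035, 0.019, 0.017); state += dt/6·(k1+2k2+2k3+k4)
t=0.020: state=(0.970, 0.029, 0.000)
t=0.040: state=(0.970, 0.030, 0.001)
t=0.060: state=(0.969, 0.030, 0.001)
continuing one RK4 step at a time; state shown every 25 steps (Δt=0.5):
t=0.500: state=(0.951, 0.040, 0.010)
t=1.000: state=(0.924, 0.053, 0.023)
t=1.500: state=(0.889, 0.070, 0.041)
t=2.000: state=(0.846, 0.091, 0.064)
t=2.500: state=(0.794, 0.113, 0.093)
t=3.000: state=(0.734, 0.137, 0.129)
t=3.500: state=(0.670, 0.159, 0.171)
t=4.000: state=(0.603, 0.178, 0.219)
t=4.500: state=(0.538, 0.190, 0.272)
t=5.000: state=(0.477, 0.196, 0.328)
t=5.500: state=(0.422, 0.194, 0.384)
t=6.000: state=(0.375, 0.187, 0.438)
t=6.500: state=(0.335, 0.175, 0.490)
t=7.000: state=(0.302, 0.160, 0.538)
t=7.500: state=(0.275, 0.144, 0.582)
t=8.000: state=(0.252, 0.127, 0.621)
t=8.500: state=(0.234, 0.111, 0.655)
t=9.000: state=(0.220, 0.096, 0.684)
t=9.500: state=(0.208, 0.082, 0.710)
t=10.000: state=(0.198, 0.070, 0.732)
t=10.440: state=(0.191, 0.061, 0.748)
compare at T: S=0.191, I=0.061, R=0.748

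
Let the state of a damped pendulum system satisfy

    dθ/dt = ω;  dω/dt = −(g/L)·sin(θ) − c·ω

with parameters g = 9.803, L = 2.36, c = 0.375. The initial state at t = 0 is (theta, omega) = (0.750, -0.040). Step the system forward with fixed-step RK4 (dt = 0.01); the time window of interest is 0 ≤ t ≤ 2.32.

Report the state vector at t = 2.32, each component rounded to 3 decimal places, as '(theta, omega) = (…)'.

(theta, omega) = (-0.091, 0.969)

t=0.000: state=(0.750, -0.040)
step 1 (dt=0.01): k1=(-0.040, -2.816), k2=(-0.054, -2.811), k3=(-0.054, -2.810), k4=(-0.068, -2.804); state += dt/6·(k1+2k2+2k3+k4)
t=0.010: state=(0.749, -0.068)
t=0.020: state=(0.749, -0.096)
t=0.030: state=(0.748, -0.124)
continuing one RK4 step at a time; state shown every 10 steps (Δt=0.1):
t=0.100: state=(0.732, -0.314)
t=0.200: state=(0.688, -0.569)
t=0.300: state=(0.619, -0.797)
t=0.400: state=(0.530, -0.989)
t=0.500: state=(0.423, -1.140)
t=0.600: state=(0.303, -1.243)
t=0.700: state=(0.176, -1.294)
t=0.800: state=(0.046, -1.291)
t=0.900: state=(-0.081, -1.236)
t=1.000: state=(-0.199, -1.133)
t=1.100: state=(-0.306, -0.989)
t=1.200: state=(-0.396, -0.812)
t=1.300: state=(-0.467, -0.611)
t=1.400: state=(-0.518, -0.395)
t=1.500: state=(-0.546, -0.173)
t=1.600: state=(-0.552, 0.047)
t=1.700: state=(-0.537, 0.257)
t=1.800: state=(-0.502, 0.451)
t=1.900: state=(-0.448, 0.621)
t=2.000: state=(-0.378, 0.762)
t=2.100: state=(-0.297, 0.869)
t=2.200: state=(-0.206, 0.939)
t=2.300: state=(-0.110, 0.968)
t=2.320: state=(-0.091, 0.969)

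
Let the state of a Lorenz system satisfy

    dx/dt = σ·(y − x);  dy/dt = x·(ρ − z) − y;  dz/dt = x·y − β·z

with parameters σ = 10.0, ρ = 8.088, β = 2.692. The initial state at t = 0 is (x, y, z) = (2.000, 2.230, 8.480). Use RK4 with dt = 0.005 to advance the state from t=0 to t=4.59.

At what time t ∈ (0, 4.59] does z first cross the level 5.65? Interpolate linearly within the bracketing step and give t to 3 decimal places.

t=0.000: state=(2.000, 2.230, 8.480)
step 1 (dt=0.005): k1=(2.300, -3.014, -18.368), k2=(2.167, -2.917, -18.247), k3=(2.173, -2.917, -18.248), k4=(2.045, -2.820, -18.128); state += dt/6·(k1+2k2+2k3+k4)
t=0.005: state=(2.011, 2.215, 8.389)
t=0.010: state=(2.020, 2.202, 8.299)
t=0.015: state=(2.029, 2.189, 8.210)
t=0.195: state=(2.145, 2.271, 5.700)
next step: t=0.200: state=(2.152, 2.286, 5.648) — z has crossed 5.65
linear interpolation between t=0.195 (5.69987) and t=0.200 (5.64797) → t≈0.200

t = 0.200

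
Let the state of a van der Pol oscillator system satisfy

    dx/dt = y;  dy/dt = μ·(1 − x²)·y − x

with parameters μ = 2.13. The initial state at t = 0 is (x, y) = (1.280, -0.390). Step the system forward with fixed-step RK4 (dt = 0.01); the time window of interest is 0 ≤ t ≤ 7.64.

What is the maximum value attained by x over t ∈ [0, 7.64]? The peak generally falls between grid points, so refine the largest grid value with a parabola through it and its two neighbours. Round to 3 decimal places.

max x = 2.021

t=0.000: state=(1.280, -0.390)
step 1 (dt=0.01): k1=(-0.390, -0.750), k2=(-0.394, -0.747), k3=(-0.394, -0.747), k4=(-0.397, -0.744); state += dt/6·(k1+2k2+2k3+k4)
t=0.010: state=(1.276, -0.397)
t=0.020: state=(1.272, -0.405)
t=0.030: state=(1.268, -0.412)
continuing one RK4 step at a time; state shown every 25 steps (Δt=0.25):
t=0.250: state=(1.160, -0.571)
t=0.500: state=(0.992, -0.784)
t=0.750: state=(0.758, -1.118)
t=1.000: state=(0.408, -1.751)
t=1.250: state=(-0.167, -2.962)
t=1.500: state=(-1.063, -3.872)
t=1.750: state=(-1.809, -1.740)
t=2.000: state=(-2.006, -0.149)
t=2.250: state=(-1.985, 0.220)
t=2.500: state=(-1.917, 0.304)
t=2.750: state=(-1.837, 0.339)
t=3.000: state=(-1.748, 0.370)
t=3.250: state=(-1.651, 0.406)
t=3.500: state=(-1.544, 0.452)
t=3.750: state=(-1.424, 0.514)
t=4.000: state=(-1.285, 0.606)
t=4.250: state=(-1.117, 0.748)
t=4.500: state=(-0.903, 0.991)
t=4.750: state=(-0.604, 1.452)
t=5.000: state=(-0.137, 2.389)
t=5.250: state=(0.639, 3.800)
t=5.500: state=(1.567, 2.948)
t=5.750: state=(1.979, 0.597)
t=6.000: state=(2.015, -0.130)
t=6.250: state=(1.959, -0.279)
t=6.500: state=(1.883, -0.324)
t=6.750: state=(1.799, -0.353)
t=7.000: state=(1.706, -0.385)
t=7.250: state=(1.606, -0.424)
t=7.500: state=(1.493, -0.477)
t=7.640: state=(1.424, -0.514)
largest grid value and its neighbours: x(5.910)=2.02068, x(5.920)=2.02071, x(5.930)=2.02053
parabola through these three points peaks at t≈5.916 with x≈2.02072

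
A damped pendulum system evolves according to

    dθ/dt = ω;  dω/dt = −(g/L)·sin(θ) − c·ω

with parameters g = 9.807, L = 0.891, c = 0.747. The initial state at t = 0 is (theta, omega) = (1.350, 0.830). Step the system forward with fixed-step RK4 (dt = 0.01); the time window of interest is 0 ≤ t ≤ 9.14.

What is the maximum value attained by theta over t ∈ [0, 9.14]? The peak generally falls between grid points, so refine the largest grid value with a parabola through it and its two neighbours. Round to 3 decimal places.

max theta = 1.381

t=0.000: state=(1.350, 0.830)
step 1 (dt=0.01): k1=(0.830, -11.360), k2=(0.773, -11.327), k3=(0.773, -11.326), k4=(0.717, -11.293); state += dt/6·(k1+2k2+2k3+k4)
t=0.010: state=(1.358, 0.717)
t=0.020: state=(1.364, 0.604)
t=0.030: state=(1.370, 0.492)
continuing one RK4 step at a time; state shown every 50 steps (Δt=0.5):
t=0.500: state=(0.549, -3.397)
t=1.000: state=(-0.843, -1.093)
t=1.500: state=(-0.393, 2.341)
t=2.000: state=(0.578, 0.751)
t=2.500: state=(0.235, -1.667)
t=3.000: state=(-0.413, -0.401)
t=3.500: state=(-0.122, 1.190)
t=4.000: state=(0.296, 0.155)
t=4.500: state=(0.051, -0.838)
t=5.000: state=(-0.209, -0.010)
t=5.500: state=(-0.010, 0.578)
t=6.000: state=(0.145, -0.064)
t=6.500: state=(-0.012, -0.390)
t=7.000: state=(-0.098, 0.093)
t=7.500: state=(0.020, 0.257)
t=8.000: state=(0.065, -0.097)
t=8.500: state=(-0.022, -0.164)
t=9.000: state=(-0.042, 0.088)
t=9.140: state=(-0.026, 0.129)
largest grid value and its neighbours: theta(0.060)=1.37960, theta(0.070)=1.38067, theta(0.080)=1.38065
parabola through these three points peaks at t≈0.075 with theta≈1.38079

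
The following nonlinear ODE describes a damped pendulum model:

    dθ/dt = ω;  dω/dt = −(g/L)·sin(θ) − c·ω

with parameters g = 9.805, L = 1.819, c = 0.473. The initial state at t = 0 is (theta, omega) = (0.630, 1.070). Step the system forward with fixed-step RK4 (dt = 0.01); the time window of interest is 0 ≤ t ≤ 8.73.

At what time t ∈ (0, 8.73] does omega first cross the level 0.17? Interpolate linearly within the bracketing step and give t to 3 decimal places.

t=0.000: state=(0.630, 1.070)
step 1 (dt=0.01): k1=(1.070, -3.682), k2=(1.052, -3.696), k3=(1.052, -3.696), k4=(1.033, -3.710); state += dt/6·(k1+2k2+2k3+k4)
t=0.010: state=(0.641, 1.033)
t=0.020: state=(0.651, 0.996)
t=0.030: state=(0.660, 0.958)
t=0.230: state=(0.775, 0.185)
next step: t=0.240: state=(0.777, 0.146) — omega has crossed 0.17
linear interpolation between t=0.230 (0.18502) and t=0.240 (0.14648) → t≈0.234

t = 0.234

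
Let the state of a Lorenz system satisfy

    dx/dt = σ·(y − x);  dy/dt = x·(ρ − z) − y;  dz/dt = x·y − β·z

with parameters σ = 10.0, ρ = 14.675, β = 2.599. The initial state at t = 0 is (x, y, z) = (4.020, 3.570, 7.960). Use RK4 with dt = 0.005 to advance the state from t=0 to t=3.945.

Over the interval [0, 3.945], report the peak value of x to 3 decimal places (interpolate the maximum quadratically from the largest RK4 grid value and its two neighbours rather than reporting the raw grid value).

max x = 8.902

t=0.000: state=(4.020, 3.570, 7.960)
step 1 (dt=0.005): k1=(-4.500, 23.424, -6.337), k2=(-3.802, 23.354, -6.101), k3=(-3.821, 23.363, -6.097), k4=(-3.141, 23.301, -5.858); state += dt/6·(k1+2k2+2k3+k4)
t=0.005: state=(4.001, 3.687, 7.930)
t=0.010: state=(3.988, 3.803, 7.901)
t=0.015: state=(3.982, 3.919, 7.876)
continuing one RK4 step at a time; state shown every 40 steps (Δt=0.2):
t=0.200: state=(6.398, 8.503, 9.649)
t=0.400: state=(8.765, 7.927, 17.574)
t=0.600: state=(4.755, 2.925, 15.636)
t=0.800: state=(3.224, 3.366, 10.923)
t=1.000: state=(4.813, 6.204, 9.419)
t=1.200: state=(7.869, 8.905, 13.892)
t=1.400: state=(6.786, 5.048, 16.958)
t=1.600: state=(4.104, 3.522, 13.188)
t=1.800: state=(4.399, 5.173, 10.528)
t=2.000: state=(6.679, 7.905, 12.167)
t=2.200: state=(7.427, 6.674, 16.183)
t=2.400: state=(5.130, 4.168, 14.581)
t=2.600: state=(4.496, 4.793, 11.741)
t=2.800: state=(5.943, 6.930, 11.792)
t=3.000: state=(7.250, 7.229, 14.937)
t=3.200: state=(5.906, 4.973, 15.133)
t=3.400: state=(4.816, 4.762, 12.748)
t=3.600: state=(5.567, 6.266, 11.975)
t=3.800: state=(6.844, 7.160, 13.991)
t=3.945: state=(6.669, 6.150, 15.155)
largest grid value and its neighbours: x(0.365)=8.90145, x(0.370)=8.90150, x(0.375)=8.89504
parabola through these three points peaks at t≈0.368 with x≈8.90229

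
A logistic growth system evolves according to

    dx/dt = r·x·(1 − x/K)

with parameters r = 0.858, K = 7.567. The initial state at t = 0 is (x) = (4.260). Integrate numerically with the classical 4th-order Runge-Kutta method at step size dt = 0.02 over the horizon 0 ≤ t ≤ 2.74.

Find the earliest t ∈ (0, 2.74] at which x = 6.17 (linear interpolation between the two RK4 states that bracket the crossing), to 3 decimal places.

t = 1.436

t=0.000: state=(4.260)
step 1 (dt=0.02): k1=(1.597), k2=(1.596), k3=(1.596), k4=(1.594); state += dt/6·(k1+2k2+2k3+k4)
t=0.020: state=(4.292)
t=0.040: state=(4.324)
t=0.060: state=(4.356)
continuing one RK4 step at a time; state shown every 5 steps (Δt=0.1):
t=0.100: state=(4.419)
t=0.200: state=(4.575)
t=0.300: state=(4.729)
t=0.400: state=(4.879)
t=0.500: state=(5.026)
t=0.600: state=(5.169)
t=0.700: state=(5.307)
t=0.800: state=(5.441)
t=0.900: state=(5.570)
t=1.000: state=(5.693)
t=1.100: state=(5.811)
t=1.200: state=(5.924)
t=1.300: state=(6.032)
t=1.400: state=(6.134)
t=1.420: state=(6.154)
next step: t=1.440: state=(6.174) — x has crossed 6.17
linear interpolation between t=1.420 (6.15423) and t=1.440 (6.17384) → t≈1.436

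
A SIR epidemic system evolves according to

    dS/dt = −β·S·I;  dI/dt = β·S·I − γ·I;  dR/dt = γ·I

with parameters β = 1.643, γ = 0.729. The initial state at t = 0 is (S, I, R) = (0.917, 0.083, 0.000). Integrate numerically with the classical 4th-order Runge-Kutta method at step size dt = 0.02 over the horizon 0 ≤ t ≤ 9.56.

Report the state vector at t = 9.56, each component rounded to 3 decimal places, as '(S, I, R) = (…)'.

t=0.000: state=(0.917, 0.083, 0.000)
step 1 (dt=0.02): k1=(-0.125, 0.065, 0.061), k2=(-0.126, 0.065, 0.061), k3=(-0.126, 0.065, 0.061), k4=(-0.127, 0.065, 0.061); state += dt/6·(k1+2k2+2k3+k4)
t=0.020: state=(0.914, 0.084, 0.001)
t=0.040: state=(0.912, 0.086, 0.002)
t=0.060: state=(0.909, 0.087, 0.004)
continuing one RK4 step at a time; state shown every 25 steps (Δt=0.5):
t=0.500: state=(0.844, 0.119, 0.037)
t=1.000: state=(0.753, 0.159, 0.087)
t=1.500: state=(0.650, 0.197, 0.153)
t=2.000: state=(0.546, 0.224, 0.230)
t=2.500: state=(0.452, 0.234, 0.314)
t=3.000: state=(0.374, 0.228, 0.398)
t=3.500: state=(0.312, 0.210, 0.478)
t=4.000: state=(0.265, 0.184, 0.550)
t=4.500: state=(0.231, 0.157, 0.613)
t=5.000: state=(0.205, 0.130, 0.665)
t=5.500: state=(0.186, 0.106, 0.708)
t=6.000: state=(0.172, 0.085, 0.743)
t=6.500: state=(0.162, 0.068, 0.770)
t=7.000: state=(0.154, 0.054, 0.793)
t=7.500: state=(0.148, 0.042, 0.810)
t=8.000: state=(0.143, 0.033, 0.824)
t=8.500: state=(0.140, 0.026, 0.834)
t=9.000: state=(0.137, 0.020, 0.843)
t=9.500: state=(0.135, 0.016, 0.849)
t=9.560: state=(0.135, 0.015, 0.850)

(S, I, R) = (0.135, 0.015, 0.850)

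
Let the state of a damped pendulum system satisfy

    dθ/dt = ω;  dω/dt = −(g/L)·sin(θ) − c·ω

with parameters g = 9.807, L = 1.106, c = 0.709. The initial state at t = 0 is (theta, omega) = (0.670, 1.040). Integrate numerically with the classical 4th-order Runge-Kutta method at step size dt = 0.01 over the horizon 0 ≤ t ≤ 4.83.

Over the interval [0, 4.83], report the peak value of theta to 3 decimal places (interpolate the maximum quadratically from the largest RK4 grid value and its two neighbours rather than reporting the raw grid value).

max theta = 0.756

t=0.000: state=(0.670, 1.040)
step 1 (dt=0.01): k1=(1.040, -6.244), k2=(1.009, -6.258), k3=(1.009, -6.257), k4=(0.977, -6.269); state += dt/6·(k1+2k2+2k3+k4)
t=0.010: state=(0.680, 0.977)
t=0.020: state=(0.690, 0.915)
t=0.030: state=(0.698, 0.852)
continuing one RK4 step at a time; state shown every 20 steps (Δt=0.2):
t=0.200: state=(0.753, -0.204)
t=0.400: state=(0.603, -1.232)
t=0.600: state=(0.291, -1.790)
t=0.800: state=(-0.071, -1.725)
t=1.000: state=(-0.362, -1.121)
t=1.200: state=(-0.502, -0.257)
t=1.400: state=(-0.468, 0.567)
t=1.600: state=(-0.293, 1.117)
t=1.800: state=(-0.049, 1.249)
t=2.000: state=(0.178, 0.966)
t=2.200: state=(0.319, 0.414)
t=2.400: state=(0.340, -0.192)
t=2.600: state=(0.252, -0.659)
t=2.800: state=(0.095, -0.859)
t=3.000: state=(-0.072, -0.758)
t=3.200: state=(-0.193, -0.428)
t=3.400: state=(-0.237, -0.007)
t=3.600: state=(-0.199, 0.361)
t=3.800: state=(-0.103, 0.567)
t=4.000: state=(0.013, 0.564)
t=4.200: state=(0.110, 0.381)
t=4.400: state=(0.159, 0.100)
t=4.600: state=(0.150, -0.175)
t=4.800: state=(0.095, -0.358)
t=4.830: state=(0.084, -0.374)
largest grid value and its neighbours: theta(0.160)=0.75587, theta(0.170)=0.75594, theta(0.180)=0.75540
parabola through these three points peaks at t≈0.166 with theta≈0.75599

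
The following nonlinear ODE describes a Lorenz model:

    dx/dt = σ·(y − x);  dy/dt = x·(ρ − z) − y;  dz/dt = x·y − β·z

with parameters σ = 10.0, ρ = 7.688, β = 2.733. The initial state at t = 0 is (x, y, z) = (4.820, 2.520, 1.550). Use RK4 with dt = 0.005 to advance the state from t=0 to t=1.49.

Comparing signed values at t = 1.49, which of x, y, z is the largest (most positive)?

t=0.000: state=(4.820, 2.520, 1.550)
step 1 (dt=0.005): k1=(-23.000, 27.065, 7.910), k2=(-21.748, 26.550, 8.034), k3=(-21.793, 26.569, 8.035), k4=(-20.582, 26.074, 8.152); state += dt/6·(k1+2k2+2k3+k4)
t=0.005: state=(4.711, 2.653, 1.590)
t=0.010: state=(4.614, 2.781, 1.631)
t=0.015: state=(4.528, 2.905, 1.674)
continuing one RK4 step at a time; state shown every 10 steps (Δt=0.05):
t=0.050: state=(4.172, 3.674, 1.997)
t=0.100: state=(4.176, 4.589, 2.545)
t=0.150: state=(4.511, 5.379, 3.233)
t=0.200: state=(5.000, 6.050, 4.095)
t=0.250: state=(5.526, 6.545, 5.130)
t=0.300: state=(5.987, 6.782, 6.280)
t=0.350: state=(6.293, 6.697, 7.425)
t=0.400: state=(6.375, 6.291, 8.411)
t=0.450: state=(6.210, 5.646, 9.100)
t=0.500: state=(5.830, 4.899, 9.423)
t=0.550: state=(5.309, 4.184, 9.400)
t=0.600: state=(4.735, 3.592, 9.107)
t=0.650: state=(4.187, 3.156, 8.643)
t=0.700: state=(3.716, 2.870, 8.091)
t=0.750: state=(3.345, 2.710, 7.515)
t=0.800: state=(3.079, 2.649, 6.955)
t=0.850: state=(2.911, 2.665, 6.436)
t=0.900: state=(2.829, 2.742, 5.975)
t=0.950: state=(2.821, 2.872, 5.582)
t=1.000: state=(2.877, 3.048, 5.262)
t=1.050: state=(2.989, 3.264, 5.022)
t=1.100: state=(3.150, 3.516, 4.867)
t=1.150: state=(3.353, 3.798, 4.801)
t=1.200: state=(3.592, 4.101, 4.830)
t=1.250: state=(3.858, 4.410, 4.955)
t=1.300: state=(4.139, 4.707, 5.176)
t=1.350: state=(4.421, 4.971, 5.485)
t=1.400: state=(4.683, 5.176, 5.867)
t=1.450: state=(4.906, 5.299, 6.295)
t=1.490: state=(5.043, 5.329, 6.647)
compare at T: x=5.043, y=5.329, z=6.647

largest component: z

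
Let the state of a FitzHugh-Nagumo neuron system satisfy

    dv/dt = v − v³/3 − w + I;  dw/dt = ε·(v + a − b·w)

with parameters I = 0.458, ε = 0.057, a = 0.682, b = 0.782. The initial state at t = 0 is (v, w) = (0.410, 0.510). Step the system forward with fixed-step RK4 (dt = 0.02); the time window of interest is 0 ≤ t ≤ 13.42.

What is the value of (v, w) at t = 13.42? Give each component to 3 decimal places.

t=0.000: state=(0.410, 0.510)
step 1 (dt=0.02): k1=(0.335, 0.040), k2=(0.337, 0.040), k3=(0.337, 0.040), k4=(0.340, 0.040); state += dt/6·(k1+2k2+2k3+k4)
t=0.020: state=(0.417, 0.511)
t=0.040: state=(0.424, 0.512)
t=0.060: state=(0.431, 0.512)
continuing one RK4 step at a time; state shown every 25 steps (Δt=0.5):
t=0.500: state=(0.609, 0.532)
t=1.000: state=(0.863, 0.560)
t=1.500: state=(1.134, 0.595)
t=2.000: state=(1.352, 0.637)
t=2.500: state=(1.481, 0.682)
t=3.000: state=(1.536, 0.729)
t=3.500: state=(1.547, 0.776)
t=4.000: state=(1.536, 0.821)
t=4.500: state=(1.514, 0.865)
t=5.000: state=(1.487, 0.908)
t=5.500: state=(1.456, 0.949)
t=6.000: state=(1.423, 0.987)
t=6.500: state=(1.389, 1.024)
t=7.000: state=(1.353, 1.060)
t=7.500: state=(1.315, 1.093)
t=8.000: state=(1.275, 1.125)
t=8.500: state=(1.232, 1.155)
t=9.000: state=(1.186, 1.182)
t=9.500: state=(1.137, 1.208)
t=10.000: state=(1.083, 1.232)
t=10.500: state=(1.022, 1.254)
t=11.000: state=(0.952, 1.273)
t=11.500: state=(0.869, 1.290)
t=12.000: state=(0.767, 1.304)
t=12.500: state=(0.635, 1.314)
t=13.000: state=(0.451, 1.320)
t=13.420: state=(0.227, 1.320)

(v, w) = (0.227, 1.320)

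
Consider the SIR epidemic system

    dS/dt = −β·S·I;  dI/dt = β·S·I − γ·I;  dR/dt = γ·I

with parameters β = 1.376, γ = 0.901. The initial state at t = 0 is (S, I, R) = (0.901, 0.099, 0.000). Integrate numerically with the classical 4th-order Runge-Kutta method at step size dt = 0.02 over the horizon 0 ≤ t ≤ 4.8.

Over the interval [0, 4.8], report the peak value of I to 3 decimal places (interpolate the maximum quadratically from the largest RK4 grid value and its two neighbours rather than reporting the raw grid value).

max I = 0.136

t=0.000: state=(0.901, 0.099, 0.000)
step 1 (dt=0.02): k1=(-0.123, 0.034, 0.089), k2=(-0.123, 0.033, 0.090), k3=(-0.123, 0.033, 0.090), k4=(-0.123, 0.033, 0.090); state += dt/6·(k1+2k2+2k3+k4)
t=0.020: state=(0.899, 0.100, 0.002)
t=0.040: state=(0.896, 0.100, 0.004)
t=0.060: state=(0.894, 0.101, 0.005)
continuing one RK4 step at a time; state shown every 10 steps (Δt=0.2):
t=0.200: state=(0.876, 0.106, 0.018)
t=0.400: state=(0.850, 0.112, 0.038)
t=0.600: state=(0.824, 0.118, 0.059)
t=0.800: state=(0.797, 0.123, 0.080)
t=1.000: state=(0.770, 0.127, 0.103)
t=1.200: state=(0.743, 0.131, 0.126)
t=1.400: state=(0.717, 0.133, 0.150)
t=1.600: state=(0.691, 0.135, 0.174)
t=1.800: state=(0.665, 0.136, 0.199)
t=2.000: state=(0.641, 0.136, 0.223)
t=2.200: state=(0.617, 0.135, 0.248)
t=2.400: state=(0.595, 0.133, 0.272)
t=2.600: state=(0.574, 0.131, 0.296)
t=2.800: state=(0.554, 0.127, 0.319)
t=3.000: state=(0.535, 0.124, 0.342)
t=3.200: state=(0.517, 0.119, 0.363)
t=3.400: state=(0.501, 0.115, 0.385)
t=3.600: state=(0.486, 0.110, 0.405)
t=3.800: state=(0.472, 0.104, 0.424)
t=4.000: state=(0.458, 0.099, 0.442)
t=4.200: state=(0.446, 0.094, 0.460)
t=4.400: state=(0.435, 0.088, 0.476)
t=4.600: state=(0.425, 0.083, 0.492)
t=4.800: state=(0.416, 0.078, 0.506)
largest grid value and its neighbours: I(1.860)=0.13620, I(1.880)=0.13620, I(1.900)=0.13620
parabola through these three points peaks at t≈1.884 with I≈0.13621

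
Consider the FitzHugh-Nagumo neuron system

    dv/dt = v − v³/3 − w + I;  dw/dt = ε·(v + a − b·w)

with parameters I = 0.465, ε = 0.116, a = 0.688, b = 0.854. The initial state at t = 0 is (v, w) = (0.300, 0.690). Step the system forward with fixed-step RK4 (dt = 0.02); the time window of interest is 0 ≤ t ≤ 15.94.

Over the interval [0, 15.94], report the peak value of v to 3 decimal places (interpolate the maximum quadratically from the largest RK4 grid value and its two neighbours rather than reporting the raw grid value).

max v = 0.978

t=0.000: state=(0.300, 0.690)
step 1 (dt=0.02): k1=(0.066, 0.046), k2=(0.066, 0.046), k3=(0.066, 0.046), k4=(0.066, 0.046); state += dt/6·(k1+2k2+2k3+k4)
t=0.020: state=(0.301, 0.691)
t=0.040: state=(0.303, 0.692)
t=0.060: state=(0.304, 0.693)
continuing one RK4 step at a time; state shown every 50 steps (Δt=1):
t=1.000: state=(0.374, 0.738)
t=2.000: state=(0.470, 0.791)
t=3.000: state=(0.595, 0.851)
t=4.000: state=(0.742, 0.920)
t=5.000: state=(0.880, 1.000)
t=6.000: state=(0.965, 1.084)
t=7.000: state=(0.970, 1.165)
t=8.000: state=(0.897, 1.235)
t=9.000: state=(0.735, 1.286)
t=10.000: state=(0.423, 1.306)
t=11.000: state=(-0.293, 1.271)
t=12.000: state=(-1.563, 1.123)
t=13.000: state=(-1.911, 0.892)
t=14.000: state=(-1.861, 0.675)
t=15.000: state=(-1.781, 0.486)
t=15.940: state=(-1.706, 0.333)
largest grid value and its neighbours: v(6.540)=0.97785, v(6.560)=0.97789, v(6.580)=0.97788
parabola through these three points peaks at t≈6.569 with v≈0.97789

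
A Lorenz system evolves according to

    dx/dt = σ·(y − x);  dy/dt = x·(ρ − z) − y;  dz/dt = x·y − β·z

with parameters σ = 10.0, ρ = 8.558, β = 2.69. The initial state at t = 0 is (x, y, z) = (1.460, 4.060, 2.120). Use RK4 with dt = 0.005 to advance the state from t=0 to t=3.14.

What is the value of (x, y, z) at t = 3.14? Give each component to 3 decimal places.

(x, y, z) = (4.099, 4.054, 7.365)

t=0.000: state=(1.460, 4.060, 2.120)
step 1 (dt=0.005): k1=(26.000, 5.339, 0.225), k2=(25.483, 5.744, 0.508), k3=(25.507, 5.733, 0.502), k4=(25.011, 6.128, 0.781); state += dt/6·(k1+2k2+2k3+k4)
t=0.005: state=(1.587, 4.089, 2.123)
t=0.010: state=(1.710, 4.121, 2.128)
t=0.015: state=(1.829, 4.157, 2.136)
continuing one RK4 step at a time; state shown every 40 steps (Δt=0.2):
t=0.200: state=(5.140, 6.778, 4.351)
t=0.400: state=(7.082, 6.865, 10.008)
t=0.600: state=(4.678, 3.180, 10.340)
t=0.800: state=(2.754, 2.352, 7.402)
t=1.000: state=(2.726, 3.025, 5.395)
t=1.200: state=(3.786, 4.512, 5.062)
t=1.400: state=(5.301, 5.935, 6.832)
t=1.600: state=(5.648, 5.304, 9.054)
t=1.800: state=(4.455, 3.824, 8.769)
t=2.000: state=(3.652, 3.510, 7.287)
t=2.200: state=(3.815, 4.084, 6.400)
t=2.400: state=(4.539, 4.931, 6.697)
t=2.600: state=(5.089, 5.180, 7.808)
t=2.800: state=(4.854, 4.578, 8.360)
t=3.000: state=(4.290, 4.067, 7.872)
t=3.140: state=(4.099, 4.054, 7.365)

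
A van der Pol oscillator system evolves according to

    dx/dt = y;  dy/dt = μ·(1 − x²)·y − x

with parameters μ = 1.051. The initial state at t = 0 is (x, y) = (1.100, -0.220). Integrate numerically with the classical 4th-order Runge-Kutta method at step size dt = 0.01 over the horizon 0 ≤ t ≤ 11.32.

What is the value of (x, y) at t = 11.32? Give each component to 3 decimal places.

t=0.000: state=(1.100, -0.220)
step 1 (dt=0.01): k1=(-0.220, -1.051), k2=(-0.225, -1.050), k3=(-0.225, -1.050), k4=(-0.230, -1.048); state += dt/6·(k1+2k2+2k3+k4)
t=0.010: state=(1.098, -0.230)
t=0.020: state=(1.095, -0.241)
t=0.030: state=(1.093, -0.251)
continuing one RK4 step at a time; state shown every 50 steps (Δt=0.5):
t=0.500: state=(0.863, -0.729)
t=1.000: state=(0.348, -1.376)
t=1.500: state=(-0.559, -2.219)
t=2.000: state=(-1.581, -1.418)
t=2.500: state=(-1.867, 0.070)
t=3.000: state=(-1.687, 0.561)
t=3.500: state=(-1.337, 0.845)
t=4.000: state=(-0.815, 1.293)
t=4.500: state=(0.038, 2.214)
t=5.000: state=(1.317, 2.426)
t=5.500: state=(1.986, 0.313)
t=6.000: state=(1.907, -0.444)
t=6.500: state=(1.619, -0.690)
t=7.000: state=(1.211, -0.967)
t=7.500: state=(0.606, -1.525)
t=8.000: state=(-0.406, -2.559)
t=8.500: state=(-1.651, -1.785)
t=9.000: state=(-2.008, 0.055)
t=9.500: state=(-1.835, 0.534)
t=10.000: state=(-1.511, 0.760)
t=10.500: state=(-1.057, 1.091)
t=11.000: state=(-0.358, 1.796)
t=11.320: state=(0.328, 2.500)

(x, y) = (0.328, 2.500)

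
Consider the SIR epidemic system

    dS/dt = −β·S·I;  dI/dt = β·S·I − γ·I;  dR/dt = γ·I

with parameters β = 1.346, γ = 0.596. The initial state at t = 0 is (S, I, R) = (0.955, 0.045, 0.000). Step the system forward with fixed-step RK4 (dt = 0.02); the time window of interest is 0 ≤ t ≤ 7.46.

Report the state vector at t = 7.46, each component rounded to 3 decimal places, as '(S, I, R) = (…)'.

(S, I, R) = (0.202, 0.110, 0.688)

t=0.000: state=(0.955, 0.045, 0.000)
step 1 (dt=0.02): k1=(-0.058, 0.031, 0.027), k2=(-0.058, 0.031, 0.027), k3=(-0.058, 0.031, 0.027), k4=(-0.059, 0.031, 0.027); state += dt/6·(k1+2k2+2k3+k4)
t=0.020: state=(0.954, 0.046, 0.001)
t=0.040: state=(0.953, 0.046, 0.001)
t=0.060: state=(0.951, 0.047, 0.002)
continuing one RK4 step at a time; state shown every 25 steps (Δt=0.5):
t=0.500: state=(0.921, 0.063, 0.016)
t=1.000: state=(0.877, 0.085, 0.038)
t=1.500: state=(0.820, 0.112, 0.067)
t=2.000: state=(0.753, 0.142, 0.105)
t=2.500: state=(0.678, 0.170, 0.152)
t=3.000: state=(0.599, 0.194, 0.206)
t=3.500: state=(0.523, 0.210, 0.267)
t=4.000: state=(0.453, 0.217, 0.331)
t=4.500: state=(0.391, 0.214, 0.395)
t=5.000: state=(0.340, 0.203, 0.457)
t=5.500: state=(0.298, 0.186, 0.515)
t=6.000: state=(0.265, 0.167, 0.568)
t=6.500: state=(0.238, 0.147, 0.615)
t=7.000: state=(0.217, 0.127, 0.656)
t=7.460: state=(0.202, 0.110, 0.688)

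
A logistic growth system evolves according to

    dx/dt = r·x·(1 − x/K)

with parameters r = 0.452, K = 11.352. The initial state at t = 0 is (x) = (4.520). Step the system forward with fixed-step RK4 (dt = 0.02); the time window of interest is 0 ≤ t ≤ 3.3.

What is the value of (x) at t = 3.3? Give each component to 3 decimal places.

t=0.000: state=(4.520)
step 1 (dt=0.02): k1=(1.230), k2=(1.231), k3=(1.231), k4=(1.232); state += dt/6·(k1+2k2+2k3+k4)
t=0.020: state=(4.545)
t=0.040: state=(4.569)
t=0.060: state=(4.594)
continuing one RK4 step at a time; state shown every 10 steps (Δt=0.2):
t=0.200: state=(4.768)
t=0.400: state=(5.020)
t=0.600: state=(5.274)
t=0.800: state=(5.530)
t=1.000: state=(5.786)
t=1.200: state=(6.042)
t=1.400: state=(6.297)
t=1.600: state=(6.549)
t=1.800: state=(6.798)
t=2.000: state=(7.042)
t=2.200: state=(7.281)
t=2.400: state=(7.514)
t=2.600: state=(7.740)
t=2.800: state=(7.959)
t=3.000: state=(8.170)
t=3.200: state=(8.373)
t=3.300: state=(8.471)

(x) = (8.471)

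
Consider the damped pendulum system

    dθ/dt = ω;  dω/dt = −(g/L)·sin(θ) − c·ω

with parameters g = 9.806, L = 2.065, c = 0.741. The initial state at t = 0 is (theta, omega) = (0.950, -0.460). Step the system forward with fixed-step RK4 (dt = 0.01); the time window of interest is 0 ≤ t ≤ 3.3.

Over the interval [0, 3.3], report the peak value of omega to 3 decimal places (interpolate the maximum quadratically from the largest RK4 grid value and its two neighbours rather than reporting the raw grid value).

t=0.000: state=(0.950, -0.460)
step 1 (dt=0.01): k1=(-0.460, -3.522), k2=(-0.478, -3.502), k3=(-0.478, -3.502), k4=(-0.495, -3.483); state += dt/6·(k1+2k2+2k3+k4)
t=0.010: state=(0.945, -0.495)
t=0.020: state=(0.940, -0.530)
t=0.030: state=(0.935, -0.564)
continuing one RK4 step at a time; state shown every 20 steps (Δt=0.2):
t=0.200: state=(0.793, -1.076)
t=0.400: state=(0.534, -1.473)
t=0.600: state=(0.223, -1.593)
t=0.800: state=(-0.084, -1.429)
t=1.000: state=(-0.334, -1.041)
t=1.200: state=(-0.493, -0.535)
t=1.400: state=(-0.547, -0.016)
t=1.600: state=(-0.504, 0.434)
t=1.800: state=(-0.382, 0.755)
t=2.000: state=(-0.213, 0.910)
t=2.200: state=(-0.030, 0.889)
t=2.400: state=(0.133, 0.717)
t=2.600: state=(0.250, 0.445)
t=2.800: state=(0.308, 0.135)
t=3.000: state=(0.306, -0.154)
t=3.200: state=(0.251, -0.378)
t=3.300: state=(0.209, -0.456)
largest grid value and its neighbours: omega(2.060)=0.92178, omega(2.070)=0.92219, omega(2.080)=0.92216
parabola through these three points peaks at t≈2.074 with omega≈0.92223

max omega = 0.922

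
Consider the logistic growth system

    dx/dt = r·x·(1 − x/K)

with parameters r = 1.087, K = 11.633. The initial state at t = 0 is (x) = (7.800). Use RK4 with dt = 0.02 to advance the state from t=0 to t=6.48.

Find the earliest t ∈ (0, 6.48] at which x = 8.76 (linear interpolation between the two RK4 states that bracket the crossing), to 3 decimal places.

t=0.000: state=(7.800)
step 1 (dt=0.02): k1=(2.794), k2=(2.783), k3=(2.783), k4=(2.773); state += dt/6·(k1+2k2+2k3+k4)
t=0.020: state=(7.856)
t=0.040: state=(7.911)
t=0.060: state=(7.966)
t=0.360: state=(8.732)
next step: t=0.380: state=(8.779) — x has crossed 8.76
linear interpolation between t=0.360 (8.73169) and t=0.380 (8.77877) → t≈0.372

t = 0.372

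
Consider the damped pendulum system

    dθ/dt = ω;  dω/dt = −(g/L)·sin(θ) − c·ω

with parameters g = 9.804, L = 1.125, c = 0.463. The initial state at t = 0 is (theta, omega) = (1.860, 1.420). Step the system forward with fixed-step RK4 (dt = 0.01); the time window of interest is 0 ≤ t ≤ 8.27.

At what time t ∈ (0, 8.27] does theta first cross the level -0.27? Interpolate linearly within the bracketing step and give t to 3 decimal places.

t = 0.977

t=0.000: state=(1.860, 1.420)
step 1 (dt=0.01): k1=(1.420, -9.010), k2=(1.375, -8.972), k3=(1.375, -8.972), k4=(1.330, -8.934); state += dt/6·(k1+2k2+2k3+k4)
t=0.010: state=(1.874, 1.330)
t=0.020: state=(1.887, 1.241)
t=0.030: state=(1.899, 1.153)
continuing one RK4 step at a time; state shown every 50 steps (Δt=0.5):
t=0.500: state=(1.547, -2.572)
t=0.970: state=(-0.240, -4.088)
next step: t=0.980: state=(-0.281, -4.047) — theta has crossed -0.27
linear interpolation between t=0.970 (-0.24031) and t=0.980 (-0.28099) → t≈0.977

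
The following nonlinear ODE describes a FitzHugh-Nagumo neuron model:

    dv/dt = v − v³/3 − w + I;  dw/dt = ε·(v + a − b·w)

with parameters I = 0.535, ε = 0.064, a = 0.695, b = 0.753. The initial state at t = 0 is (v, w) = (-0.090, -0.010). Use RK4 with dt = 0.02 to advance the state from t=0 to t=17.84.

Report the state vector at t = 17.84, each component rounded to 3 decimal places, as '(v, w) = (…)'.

(v, w) = (-1.277, 1.344)

t=0.000: state=(-0.090, -0.010)
step 1 (dt=0.02): k1=(0.455, 0.039), k2=(0.459, 0.039), k3=(0.459, 0.039), k4=(0.464, 0.040); state += dt/6·(k1+2k2+2k3+k4)
t=0.020: state=(-0.081, -0.009)
t=0.040: state=(-0.071, -0.008)
t=0.060: state=(-0.062, -0.008)
continuing one RK4 step at a time; state shown every 50 steps (Δt=1):
t=1.000: state=(0.639, 0.048)
t=2.000: state=(1.613, 0.162)
t=3.000: state=(1.831, 0.309)
t=4.000: state=(1.797, 0.451)
t=5.000: state=(1.738, 0.584)
t=6.000: state=(1.675, 0.707)
t=7.000: state=(1.610, 0.819)
t=8.000: state=(1.543, 0.923)
t=9.000: state=(1.472, 1.017)
t=10.000: state=(1.396, 1.102)
t=11.000: state=(1.314, 1.178)
t=12.000: state=(1.223, 1.246)
t=13.000: state=(1.117, 1.304)
t=14.000: state=(0.986, 1.352)
t=15.000: state=(0.805, 1.388)
t=16.000: state=(0.505, 1.408)
t=17.000: state=(-0.151, 1.399)
t=17.840: state=(-1.277, 1.344)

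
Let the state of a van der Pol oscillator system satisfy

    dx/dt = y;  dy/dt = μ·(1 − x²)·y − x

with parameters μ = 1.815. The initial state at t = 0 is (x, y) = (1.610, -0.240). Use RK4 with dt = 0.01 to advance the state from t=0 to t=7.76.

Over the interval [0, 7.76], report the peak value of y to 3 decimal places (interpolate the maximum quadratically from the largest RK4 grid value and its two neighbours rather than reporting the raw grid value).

t=0.000: state=(1.610, -0.240)
step 1 (dt=0.01): k1=(-0.240, -0.916), k2=(-0.245, -0.904), k3=(-0.245, -0.904), k4=(-0.249, -0.891); state += dt/6·(k1+2k2+2k3+k4)
t=0.010: state=(1.608, -0.249)
t=0.020: state=(1.605, -0.258)
t=0.030: state=(1.602, -0.266)
continuing one RK4 step at a time; state shown every 50 steps (Δt=0.5):
t=0.500: state=(1.408, -0.531)
t=1.000: state=(1.077, -0.826)
t=1.500: state=(0.509, -1.593)
t=2.000: state=(-0.757, -3.529)
t=2.500: state=(-1.966, -0.638)
t=3.000: state=(-1.955, 0.304)
t=3.500: state=(-1.772, 0.414)
t=4.000: state=(-1.542, 0.514)
t=4.500: state=(-1.244, 0.702)
t=5.000: state=(-0.795, 1.176)
t=5.500: state=(0.105, 2.709)
t=6.000: state=(1.692, 2.202)
t=6.500: state=(2.008, -0.166)
t=7.000: state=(1.856, -0.378)
t=7.500: state=(1.645, -0.466)
t=7.760: state=(1.517, -0.527)
largest grid value and its neighbours: y(5.740)=3.58997, y(5.750)=3.59363, y(5.760)=3.59263
parabola through these three points peaks at t≈5.753 with y≈3.59382

max y = 3.594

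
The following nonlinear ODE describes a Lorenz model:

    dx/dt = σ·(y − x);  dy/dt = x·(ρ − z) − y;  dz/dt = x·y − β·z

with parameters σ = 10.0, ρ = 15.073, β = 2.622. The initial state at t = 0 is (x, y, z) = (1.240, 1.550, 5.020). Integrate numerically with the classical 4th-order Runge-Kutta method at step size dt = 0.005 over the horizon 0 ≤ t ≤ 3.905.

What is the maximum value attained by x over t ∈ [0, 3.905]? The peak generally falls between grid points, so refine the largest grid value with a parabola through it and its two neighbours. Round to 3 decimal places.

max x = 10.854

t=0.000: state=(1.240, 1.550, 5.020)
step 1 (dt=0.005): k1=(3.100, 10.916, -11.240), k2=(3.295, 11.001, -11.121), k3=(3.293, 11.006, -11.120), k4=(3.486, 11.096, -11.000); state += dt/6·(k1+2k2+2k3+k4)
t=0.005: state=(1.256, 1.605, 4.964)
t=0.010: state=(1.275, 1.661, 4.910)
t=0.015: state=(1.295, 1.718, 4.857)
continuing one RK4 step at a time; state shown every 40 steps (Δt=0.2):
t=0.200: state=(3.373, 5.349, 4.162)
t=0.400: state=(9.443, 12.597, 12.593)
t=0.600: state=(7.461, 3.105, 20.732)
t=0.800: state=(1.770, 0.722, 13.039)
t=1.000: state=(1.388, 1.762, 7.967)
t=1.200: state=(3.184, 4.763, 5.838)
t=1.400: state=(8.136, 11.065, 11.020)
t=1.600: state=(8.485, 5.320, 20.339)
t=1.800: state=(2.906, 1.524, 14.175)
t=2.000: state=(2.297, 2.771, 9.111)
t=2.200: state=(4.575, 6.457, 7.818)
t=2.400: state=(8.927, 10.361, 14.825)
t=2.600: state=(6.644, 3.915, 18.360)
t=2.800: state=(3.143, 2.580, 12.749)
t=3.000: state=(3.682, 4.667, 9.310)
t=3.200: state=(6.835, 8.752, 11.260)
t=3.400: state=(8.308, 7.169, 17.824)
t=3.600: state=(4.719, 3.303, 15.272)
t=3.800: state=(3.787, 4.148, 11.182)
t=3.905: state=(4.526, 5.552, 10.326)
largest grid value and its neighbours: x(0.475)=10.85134, x(0.480)=10.85255, x(0.485)=10.83999
parabola through these three points peaks at t≈0.478 with x≈10.85372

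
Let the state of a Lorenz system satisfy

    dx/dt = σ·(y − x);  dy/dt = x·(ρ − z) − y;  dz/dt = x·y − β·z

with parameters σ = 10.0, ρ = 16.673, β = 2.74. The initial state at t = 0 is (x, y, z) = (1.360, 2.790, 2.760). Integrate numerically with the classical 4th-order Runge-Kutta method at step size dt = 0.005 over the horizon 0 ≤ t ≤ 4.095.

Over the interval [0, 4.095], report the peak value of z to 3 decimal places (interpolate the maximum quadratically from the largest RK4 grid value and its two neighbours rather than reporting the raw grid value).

t=0.000: state=(1.360, 2.790, 2.760)
step 1 (dt=0.005): k1=(14.300, 16.132, -3.768), k2=(14.346, 16.602, -3.586), k3=(14.356, 16.602, -3.585), k4=(14.412, 17.073, -3.400); state += dt/6·(k1+2k2+2k3+k4)
t=0.005: state=(1.432, 2.873, 2.742)
t=0.010: state=(1.504, 2.961, 2.726)
t=0.015: state=(1.577, 3.053, 2.712)
continuing one RK4 step at a time; state shown every 40 steps (Δt=0.2):
t=0.200: state=(6.288, 10.409, 5.489)
t=0.400: state=(12.043, 9.302, 24.739)
t=0.600: state=(2.360, -0.634, 17.326)
t=0.800: state=(-0.030, -0.321, 9.962)
t=1.000: state=(-0.432, -0.681, 5.778)
t=1.200: state=(-1.497, -2.494, 3.565)
t=1.400: state=(-5.787, -9.524, 5.391)
t=1.600: state=(-12.109, -10.646, 23.538)
t=1.800: state=(-3.051, 0.278, 18.006)
t=2.000: state=(-0.360, -0.112, 10.375)
t=2.200: state=(-0.393, -0.587, 6.015)
t=2.400: state=(-1.297, -2.154, 3.647)
t=2.600: state=(-5.043, -8.395, 4.624)
t=2.800: state=(-12.258, -12.456, 21.916)
t=3.000: state=(-3.795, 0.172, 19.085)
t=3.200: state=(-0.399, -0.036, 10.982)
t=3.400: state=(-0.306, -0.440, 6.359)
t=3.600: state=(-0.966, -1.597, 3.771)
t=3.800: state=(-3.782, -6.391, 3.586)
t=4.000: state=(-11.602, -14.659, 17.327)
t=4.095: state=(-11.295, -7.412, 24.975)
largest grid value and its neighbours: z(0.425)=25.33886, z(0.430)=25.34382, z(0.435)=25.31424
parabola through these three points peaks at t≈0.428 with z≈25.34601

max z = 25.346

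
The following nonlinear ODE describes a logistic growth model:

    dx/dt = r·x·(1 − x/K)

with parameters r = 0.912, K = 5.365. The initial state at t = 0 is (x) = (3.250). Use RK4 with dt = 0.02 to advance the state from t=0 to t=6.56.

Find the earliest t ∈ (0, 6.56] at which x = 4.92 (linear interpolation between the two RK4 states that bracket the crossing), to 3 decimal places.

t = 2.164

t=0.000: state=(3.250)
step 1 (dt=0.02): k1=(1.168), k2=(1.166), k3=(1.166), k4=(1.164); state += dt/6·(k1+2k2+2k3+k4)
t=0.020: state=(3.273)
t=0.040: state=(3.297)
t=0.060: state=(3.320)
continuing one RK4 step at a time; state shown every 25 steps (Δt=0.5):
t=0.500: state=(3.798)
t=1.000: state=(4.253)
t=1.500: state=(4.602)
t=2.000: state=(4.855)
t=2.160: state=(4.919)
next step: t=2.180: state=(4.926) — x has crossed 4.92
linear interpolation between t=2.160 (4.91858) and t=2.180 (4.92599) → t≈2.164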